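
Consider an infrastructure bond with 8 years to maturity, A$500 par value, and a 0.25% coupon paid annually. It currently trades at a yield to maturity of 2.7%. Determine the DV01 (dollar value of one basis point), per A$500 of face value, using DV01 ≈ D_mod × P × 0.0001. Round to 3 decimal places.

Periodic yield y = 0.027.
  t   CF        PV=CF/(1+0.027)^t    t·PV
  1         1.25         1.2171         1.2171
  2         1.25         1.1851         2.3703
  3         1.25         1.1540         3.4619
  4         1.25         1.1236         4.4946
  5         1.25         1.0941         5.4705
  6         1.25         1.0653         6.3920
  7         1.25         1.0373         7.2613
  8       501.25       405.0334     3,240.2672
  Σ                    412.9101     3,270.9350
P = 412.9101; D_Mac = 7.92166 yrs; D_mod = 7.71340 yrs.
DV01 ≈ 7.71340 × 412.9101 × 0.0001 = 0.318494.

A$0.318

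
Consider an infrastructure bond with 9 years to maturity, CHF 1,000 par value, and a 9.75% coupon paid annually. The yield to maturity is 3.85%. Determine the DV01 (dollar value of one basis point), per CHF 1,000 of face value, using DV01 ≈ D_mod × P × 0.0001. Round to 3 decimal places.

CHF 0.951

Periodic yield y = 0.0385.
  t   CF        PV=CF/(1+0.0385)^t    t·PV
  1        97.50        93.8854        93.8854
  2        97.50        90.4048       180.8097
  3        97.50        87.0533       261.1598
  4        97.50        83.8260       335.3039
  5        97.50        80.7183       403.5916
  6        97.50        77.7259       466.3552
  7        97.50        74.8444       523.9106
  8        97.50        72.0697       576.5575
  9     1,097.50       781.1708     7,030.5375
  Σ                  1,441.6986     9,872.1112
P = 1,441.6986; D_Mac = 6.84756 yrs; D_mod = 6.59370 yrs.
DV01 ≈ 6.59370 × 1,441.6986 × 0.0001 = 0.950613.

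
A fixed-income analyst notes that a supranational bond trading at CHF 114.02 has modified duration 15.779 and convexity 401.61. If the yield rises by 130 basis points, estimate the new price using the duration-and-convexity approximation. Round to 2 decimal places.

CHF 94.50

Duration effect: -D_mod·Δy = -15.779 × (+0.013) = -0.205127
Convexity effect: ½·C·(Δy)² = 0.5 × 401.61 × (0.013)² = +0.033936045
ΔP/P ≈ -0.205127 + 0.033936045 = -0.171190955
New price ≈ 114.02 × (1 - 0.171190955) = 94.5008073109.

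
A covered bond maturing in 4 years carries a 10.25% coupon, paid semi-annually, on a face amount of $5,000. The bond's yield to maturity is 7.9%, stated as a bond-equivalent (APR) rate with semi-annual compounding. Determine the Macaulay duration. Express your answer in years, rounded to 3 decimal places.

3.407 years

Periodic yield y = 0.0395. Discount each cash flow and weight by its period:
  t   CF        PV=CF/(1+0.0395)^t    t·PV
  1       256.25       246.5127       246.5127
  2       256.25       237.1455       474.2910
  3       256.25       228.1342       684.4026
  4       256.25       219.4653       877.8613
  5       256.25       211.1258     1,055.6292
  6       256.25       203.1033     1,218.6196
  7       256.25       195.3855     1,367.6988
  8     5,256.25     3,855.4943    30,843.9543
  Σ                  5,396.3667    36,768.9695
Price P = Σ PV = 5,396.3667.
Macaulay duration = Σ(t·PV) / P = 36,768.9695 / 5,396.3667 = 6.81365 half-year periods.
In years: 6.81365 / 2 = 3.40683 years.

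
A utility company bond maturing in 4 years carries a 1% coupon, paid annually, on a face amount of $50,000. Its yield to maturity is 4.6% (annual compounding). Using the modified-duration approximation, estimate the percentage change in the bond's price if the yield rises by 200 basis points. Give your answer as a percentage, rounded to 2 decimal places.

-7.53%

Periodic yield y = 0.046. Modified duration first:
  t   CF        PV=CF/(1+0.046)^t    t·PV
  1       500.00       478.0115       478.0115
  2       500.00       456.9899       913.9799
  3       500.00       436.8929     1,310.6786
  4    50,500.00    42,185.6398   168,742.5591
  Σ                 43,557.5341   171,445.2291
P = 43,557.5341; D_Mac = 3.93606 yrs; D_mod = 3.93606/(1+0.046) = 3.76297 yrs.
ΔP/P ≈ -D_mod · Δy = -3.76297 × (+0.02) = -0.075259 = -7.5259%.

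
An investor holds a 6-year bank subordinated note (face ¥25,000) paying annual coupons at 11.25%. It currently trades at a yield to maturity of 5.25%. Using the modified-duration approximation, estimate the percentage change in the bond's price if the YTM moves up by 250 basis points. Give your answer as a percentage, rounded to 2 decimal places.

Periodic yield y = 0.0525. Modified duration first:
  t   CF        PV=CF/(1+0.0525)^t    t·PV
  1     2,812.50     2,672.2090     2,672.2090
  2     2,812.50     2,538.9159     5,077.8319
  3     2,812.50     2,412.2717     7,236.8150
  4     2,812.50     2,291.9446     9,167.7783
  5     2,812.50     2,177.6196    10,888.0978
  6    27,812.50    20,460.0835   122,760.5009
  Σ                 32,553.0443   157,803.2329
P = 32,553.0443; D_Mac = 4.84757 yrs; D_mod = 4.84757/(1+0.0525) = 4.60577 yrs.
ΔP/P ≈ -D_mod · Δy = -4.60577 × (+0.025) = -0.115144 = -11.5144%.

-11.51%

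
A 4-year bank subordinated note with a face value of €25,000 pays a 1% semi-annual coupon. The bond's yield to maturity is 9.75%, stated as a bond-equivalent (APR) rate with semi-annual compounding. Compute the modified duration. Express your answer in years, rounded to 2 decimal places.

Periodic yield y = 0.04875. First find Macaulay duration:
  t   CF        PV=CF/(1+0.04875)^t    t·PV
  1       125.00       119.1895       119.1895
  2       125.00       113.6491       227.2982
  3       125.00       108.3663       325.0988
  4       125.00       103.3290       413.3159
  5       125.00        98.5258       492.6292
  6       125.00        93.9460       563.6758
  7       125.00        89.5790       627.0530
  8    25,125.00    17,168.4180   137,347.3444
  Σ                 17,895.0027   140,115.6048
P = 17,895.0027; Macaulay duration = 140,115.6048 / 17,895.0027 = 7.82987 half-year periods = 3.91494 years.
Modified duration = D_Mac / (1 + y) = 3.91494 / 1.04875 = 3.73296 years.

3.73 years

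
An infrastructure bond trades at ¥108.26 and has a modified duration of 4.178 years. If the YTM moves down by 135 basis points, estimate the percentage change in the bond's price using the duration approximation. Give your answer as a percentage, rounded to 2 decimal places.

+5.64%

Duration approximation: ΔP/P ≈ -D_mod · Δy = -4.178 × (-0.0135) = +0.056403.
As a percentage: +5.6403%.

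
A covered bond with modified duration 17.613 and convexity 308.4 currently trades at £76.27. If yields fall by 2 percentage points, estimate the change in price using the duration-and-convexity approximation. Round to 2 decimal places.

Duration effect: -D_mod·Δy = -17.613 × (-0.02) = +0.352260
Convexity effect: ½·C·(Δy)² = 0.5 × 308.4 × (-0.02)² = +0.0616800
ΔP/P ≈ +0.352260 + 0.0616800 = +0.413940
ΔP ≈ 76.27 × (+0.413940) = +31.5712038.

+£31.57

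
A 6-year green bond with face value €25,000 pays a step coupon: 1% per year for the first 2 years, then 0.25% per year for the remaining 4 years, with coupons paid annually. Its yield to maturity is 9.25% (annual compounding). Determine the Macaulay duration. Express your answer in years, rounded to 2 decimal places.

Periodic yield y = 0.0925. Discount each cash flow and weight by its year:
  t   CF        PV=CF/(1+0.0925)^t    t·PV
  1       250.00       228.8330       228.8330
  2       250.00       209.4581       418.9162
  3        62.50        47.9309       143.7927
  4        62.50        43.8727       175.4907
  5        62.50        40.1581       200.7903
  6    25,062.50    14,739.9400    88,439.6401
  Σ                 15,310.1927    89,607.4630
Price P = Σ PV = 15,310.1927.
Macaulay duration = Σ(t·PV) / P = 89,607.4630 / 15,310.1927 = 5.85280 years.

5.85 years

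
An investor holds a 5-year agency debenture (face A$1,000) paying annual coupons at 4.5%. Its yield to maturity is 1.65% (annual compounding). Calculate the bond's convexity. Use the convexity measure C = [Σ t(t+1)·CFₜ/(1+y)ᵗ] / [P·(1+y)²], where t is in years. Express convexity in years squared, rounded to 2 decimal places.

With y = 0.0165:
  t   CF        PV=CF/(1+0.0165)^t    t·PV        t(t+1)·PV
  1        45.00        44.2696        44.2696          88.5391
  2        45.00        43.5510        87.1019         261.3058
  3        45.00        42.8440       128.5321         514.1284
  4        45.00        42.1486       168.5943         842.9717
  5     1,045.00       962.8960     4,814.4799      28,886.8795
  Σ                  1,135.7091     5,242.9778      30,593.8245
P = 1,135.7091.
Convexity = Σ t(t+1)·PV / [P·(1+y)²] = 30,593.8245 / (1,135.7091 × 1.033272) = 26.07065.

26.07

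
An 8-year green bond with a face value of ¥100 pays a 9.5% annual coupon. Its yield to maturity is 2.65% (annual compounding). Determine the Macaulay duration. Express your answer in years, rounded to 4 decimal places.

6.3456 years

Periodic yield y = 0.0265. Discount each cash flow and weight by its year:
  t   CF        PV=CF/(1+0.0265)^t    t·PV
  1         9.50         9.2547         9.2547
  2         9.50         9.0158        18.0317
  3         9.50         8.7831        26.3492
  4         9.50         8.5563        34.2253
  5         9.50         8.3354        41.6772
  6         9.50         8.1203        48.7216
  7         9.50         7.9106        55.3744
  8       109.50        88.8265       710.6119
  Σ                    148.8028       944.2461
Price P = Σ PV = 148.8028.
Macaulay duration = Σ(t·PV) / P = 944.2461 / 148.8028 = 6.34562 years.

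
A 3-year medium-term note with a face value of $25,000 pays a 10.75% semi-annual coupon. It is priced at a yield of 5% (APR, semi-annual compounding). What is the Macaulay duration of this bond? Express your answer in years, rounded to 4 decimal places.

2.6713 years

Periodic yield y = 0.025. Discount each cash flow and weight by its period:
  t   CF        PV=CF/(1+0.025)^t    t·PV
  1     1,343.75     1,310.9756     1,310.9756
  2     1,343.75     1,279.0006     2,558.0012
  3     1,343.75     1,247.8055     3,743.4164
  4     1,343.75     1,217.3712     4,869.4847
  5     1,343.75     1,187.6792     5,938.3960
  6    26,343.75    22,716.1331   136,296.7984
  Σ                 28,958.9651   154,717.0723
Price P = Σ PV = 28,958.9651.
Macaulay duration = Σ(t·PV) / P = 154,717.0723 / 28,958.9651 = 5.34263 half-year periods.
In years: 5.34263 / 2 = 2.67132 years.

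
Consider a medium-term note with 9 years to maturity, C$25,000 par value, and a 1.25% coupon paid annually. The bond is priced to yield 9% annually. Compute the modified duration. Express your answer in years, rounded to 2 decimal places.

Periodic yield y = 0.09. First find Macaulay duration:
  t   CF        PV=CF/(1+0.09)^t    t·PV
  1       312.50       286.6972       286.6972
  2       312.50       263.0250       526.0500
  3       312.50       241.3073       723.9220
  4       312.50       221.3829       885.5315
  5       312.50       203.1036     1,015.5178
  6       312.50       186.3335     1,118.0012
  7       312.50       170.9482     1,196.6374
  8       312.50       156.8332     1,254.6657
  9    25,312.50    11,654.5782   104,891.2035
  Σ                 13,384.2091   111,898.2264
P = 13,384.2091; Macaulay duration = 111,898.2264 / 13,384.2091 = 8.36047 years.
Modified duration = D_Mac / (1 + y) = 8.36047 / 1.09 = 7.67015 years.

7.67 years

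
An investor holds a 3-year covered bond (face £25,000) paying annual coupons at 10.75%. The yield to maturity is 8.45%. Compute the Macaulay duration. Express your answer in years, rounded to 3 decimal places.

2.726 years

Periodic yield y = 0.0845. Discount each cash flow and weight by its year:
  t   CF        PV=CF/(1+0.0845)^t    t·PV
  1     2,687.50     2,478.1005     2,478.1005
  2     2,687.50     2,285.0166     4,570.0332
  3    27,687.50    21,706.7635    65,120.2905
  Σ                 26,469.8806    72,168.4242
Price P = Σ PV = 26,469.8806.
Macaulay duration = Σ(t·PV) / P = 72,168.4242 / 26,469.8806 = 2.72644 years.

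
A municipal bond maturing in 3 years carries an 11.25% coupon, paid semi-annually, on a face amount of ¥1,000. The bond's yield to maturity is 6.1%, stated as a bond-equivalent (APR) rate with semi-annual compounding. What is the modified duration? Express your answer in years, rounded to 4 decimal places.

Periodic yield y = 0.0305. First find Macaulay duration:
  t   CF        PV=CF/(1+0.0305)^t    t·PV
  1        56.25        54.5852        54.5852
  2        56.25        52.9696       105.9392
  3        56.25        51.4018       154.2055
  4        56.25        49.8805       199.5219
  5        56.25        48.4041       242.0207
  6     1,056.25       882.0206     5,292.1238
  Σ                  1,139.2618     6,048.3962
P = 1,139.2618; Macaulay duration = 6,048.3962 / 1,139.2618 = 5.30905 half-year periods = 2.65452 years.
Modified duration = D_Mac / (1 + y) = 2.65452 / 1.0305 = 2.57596 years.

2.5760 years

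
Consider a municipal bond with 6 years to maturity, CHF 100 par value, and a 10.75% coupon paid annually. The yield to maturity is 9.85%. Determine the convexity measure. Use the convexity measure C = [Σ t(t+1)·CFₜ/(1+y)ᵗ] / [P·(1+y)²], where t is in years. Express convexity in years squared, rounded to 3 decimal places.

With y = 0.0985:
  t   CF        PV=CF/(1+0.0985)^t    t·PV        t(t+1)·PV
  1        10.75         9.7861         9.7861          19.5721
  2        10.75         8.9086        17.8172          53.4515
  3        10.75         8.1098        24.3293          97.3172
  4        10.75         7.3826        29.5303         147.6516
  5        10.75         6.7206        33.6030         201.6181
  6       110.75        63.0294       378.1766       2,647.2360
  Σ                    103.9370       493.2424       3,166.8464
P = 103.9370.
Convexity = Σ t(t+1)·PV / [P·(1+y)²] = 3,166.8464 / (103.9370 × 1.206702) = 25.24972.

25.250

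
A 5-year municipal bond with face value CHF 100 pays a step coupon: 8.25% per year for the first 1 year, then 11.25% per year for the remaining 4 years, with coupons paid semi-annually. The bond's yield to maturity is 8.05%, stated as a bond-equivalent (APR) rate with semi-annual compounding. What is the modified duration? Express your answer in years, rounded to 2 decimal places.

Periodic yield y = 0.04025. First find Macaulay duration:
  t   CF        PV=CF/(1+0.04025)^t    t·PV
  1        4.125         3.9654         3.9654
  2        4.125         3.8120         7.6239
  3        5.625         4.9970        14.9910
  4        5.625         4.8037        19.2146
  5        5.625         4.6178        23.0889
  6        5.625         4.4391        26.6347
  7        5.625         4.2674        29.8715
  8        5.625         4.1022        32.8179
  9        5.625         3.9435        35.4916
  10     105.625        71.1852       711.8516
  Σ                    110.1332       905.5511
P = 110.1332; Macaulay duration = 905.5511 / 110.1332 = 8.22233 half-year periods = 4.11116 years.
Modified duration = D_Mac / (1 + y) = 4.11116 / 1.04025 = 3.95209 years.

3.95 years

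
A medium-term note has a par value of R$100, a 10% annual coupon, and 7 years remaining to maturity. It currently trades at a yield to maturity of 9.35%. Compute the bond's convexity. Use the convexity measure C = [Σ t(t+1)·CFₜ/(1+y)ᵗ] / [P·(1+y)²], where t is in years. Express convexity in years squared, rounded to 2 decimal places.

32.67

With y = 0.0935:
  t   CF        PV=CF/(1+0.0935)^t    t·PV        t(t+1)·PV
  1        10.00         9.1449         9.1449          18.2899
  2        10.00         8.3630        16.7260          50.1780
  3        10.00         7.6479        22.9438          91.7751
  4        10.00         6.9940        27.9759         139.8797
  5        10.00         6.3960        31.9798         191.8789
  6        10.00         5.8491        35.0945         245.6612
  7       110.00        58.8384       411.8691       3,294.9528
  Σ                    103.2334       555.7341       4,032.6157
P = 103.2334.
Convexity = Σ t(t+1)·PV / [P·(1+y)²] = 4,032.6157 / (103.2334 × 1.195742) = 32.66850.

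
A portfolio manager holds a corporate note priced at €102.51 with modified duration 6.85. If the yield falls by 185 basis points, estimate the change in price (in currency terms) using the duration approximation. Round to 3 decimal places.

Duration approximation: ΔP/P ≈ -D_mod · Δy = -6.85 × (-0.0185) = +0.126725.
ΔP ≈ 102.51 × (+0.126725) = +12.99057975.

+€12.991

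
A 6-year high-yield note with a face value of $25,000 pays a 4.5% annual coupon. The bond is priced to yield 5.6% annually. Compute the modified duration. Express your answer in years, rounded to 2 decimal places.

Periodic yield y = 0.056. First find Macaulay duration:
  t   CF        PV=CF/(1+0.056)^t    t·PV
  1     1,125.00     1,065.3409     1,065.3409
  2     1,125.00     1,008.8456     2,017.6911
  3     1,125.00       955.3462     2,866.0385
  4     1,125.00       904.6839     3,618.7355
  5     1,125.00       856.7082     4,283.5411
  6    26,125.00    18,839.6482   113,037.8895
  Σ                 23,630.5730   126,889.2366
P = 23,630.5730; Macaulay duration = 126,889.2366 / 23,630.5730 = 5.36971 years.
Modified duration = D_Mac / (1 + y) = 5.36971 / 1.056 = 5.08495 years.

5.08 years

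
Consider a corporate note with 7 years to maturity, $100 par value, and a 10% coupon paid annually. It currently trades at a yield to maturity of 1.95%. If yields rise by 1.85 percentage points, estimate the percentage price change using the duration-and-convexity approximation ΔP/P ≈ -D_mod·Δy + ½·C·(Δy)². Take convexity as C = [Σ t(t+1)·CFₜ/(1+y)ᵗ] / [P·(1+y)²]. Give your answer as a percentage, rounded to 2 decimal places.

-9.63%

With y = 0.0195:
  t   CF        PV=CF/(1+0.0195)^t    t·PV        t(t+1)·PV
  1        10.00         9.8087         9.8087          19.6175
  2        10.00         9.6211        19.2422          57.7267
  3        10.00         9.4371        28.3113         113.2451
  4        10.00         9.2566        37.0264         185.1318
  5        10.00         9.0795        45.3977         272.3862
  6        10.00         8.9059        53.4353         374.0468
  7       110.00        96.0909       672.6360       5,381.0881
  Σ                    152.1998       865.8576       6,403.2422
P = 152.1998; D_Mac = 5.68895 yrs; D_mod = 5.58014 yrs; C = 40.47728.
Duration effect: -5.58014 × (+0.0185) = -0.103233
Convexity effect: 0.5 × 40.47728 × (0.0185)² = +0.0069267
ΔP/P ≈ -0.103233 + 0.0069267 = -0.096306 = -9.6306%.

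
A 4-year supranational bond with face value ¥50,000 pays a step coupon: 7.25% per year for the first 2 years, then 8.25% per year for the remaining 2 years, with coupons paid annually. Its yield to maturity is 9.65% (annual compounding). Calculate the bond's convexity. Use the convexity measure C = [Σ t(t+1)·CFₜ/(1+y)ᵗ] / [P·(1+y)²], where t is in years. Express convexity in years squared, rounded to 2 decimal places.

With y = 0.0965:
  t   CF        PV=CF/(1+0.0965)^t    t·PV        t(t+1)·PV
  1     3,625.00     3,305.9736     3,305.9736       6,611.9471
  2     3,625.00     3,015.0238     6,030.0475      18,090.1426
  3     4,125.00     3,128.9458     9,386.8375      37,547.3500
  4    54,125.00    37,442.3730   149,769.4920     748,847.4599
  Σ                 46,892.3161   168,492.3505     811,096.8995
P = 46,892.3161.
Convexity = Σ t(t+1)·PV / [P·(1+y)²] = 811,096.8995 / (46,892.3161 × 1.202312) = 14.38645.

14.39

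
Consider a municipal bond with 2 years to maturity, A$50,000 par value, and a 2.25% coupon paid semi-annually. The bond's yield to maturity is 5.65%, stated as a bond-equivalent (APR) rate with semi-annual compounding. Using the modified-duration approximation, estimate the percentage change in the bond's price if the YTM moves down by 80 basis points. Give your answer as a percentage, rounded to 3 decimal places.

Periodic yield y = 0.02825. Modified duration first:
  t   CF        PV=CF/(1+0.02825)^t    t·PV
  1       562.50       547.0460       547.0460
  2       562.50       532.0165     1,064.0330
  3       562.50       517.3999     1,552.1998
  4    50,562.50    45,230.7372   180,922.9488
  Σ                 46,827.1996   184,086.2275
P = 46,827.1996; D_Mac = 3.93118 half-year periods = 1.96559 yrs; D_mod = 1.96559/(1+0.02825) = 1.91159 yrs.
ΔP/P ≈ -D_mod · Δy = -1.91159 × (-0.008) = +0.015293 = +1.5293%.

+1.529%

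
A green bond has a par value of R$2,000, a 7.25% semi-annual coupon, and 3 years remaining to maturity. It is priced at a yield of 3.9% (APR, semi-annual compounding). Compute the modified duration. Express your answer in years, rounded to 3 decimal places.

Periodic yield y = 0.0195. First find Macaulay duration:
  t   CF        PV=CF/(1+0.0195)^t    t·PV
  1        72.50        71.1133        71.1133
  2        72.50        69.7531       139.5062
  3        72.50        68.4189       205.2568
  4        72.50        67.1103       268.4411
  5        72.50        65.8267       329.1333
  6     2,072.50     1,845.7427    11,074.4562
  Σ                  2,187.9650    12,087.9070
P = 2,187.9650; Macaulay duration = 12,087.9070 / 2,187.9650 = 5.52473 half-year periods = 2.76236 years.
Modified duration = D_Mac / (1 + y) = 2.76236 / 1.0195 = 2.70953 years.

2.710 years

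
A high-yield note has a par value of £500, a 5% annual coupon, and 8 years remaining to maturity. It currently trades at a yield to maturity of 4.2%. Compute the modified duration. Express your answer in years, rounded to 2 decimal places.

6.55 years

Periodic yield y = 0.042. First find Macaulay duration:
  t   CF        PV=CF/(1+0.042)^t    t·PV
  1        25.00        23.9923        23.9923
  2        25.00        23.0253        46.0505
  3        25.00        22.0972        66.2915
  4        25.00        21.2065        84.8260
  5        25.00        20.3517       101.7587
  6        25.00        19.5314       117.1885
  7        25.00        18.7442       131.2091
  8       525.00       377.7614     3,022.0910
  Σ                    526.7100     3,593.4077
P = 526.7100; Macaulay duration = 3,593.4077 / 526.7100 = 6.82237 years.
Modified duration = D_Mac / (1 + y) = 6.82237 / 1.042 = 6.54738 years.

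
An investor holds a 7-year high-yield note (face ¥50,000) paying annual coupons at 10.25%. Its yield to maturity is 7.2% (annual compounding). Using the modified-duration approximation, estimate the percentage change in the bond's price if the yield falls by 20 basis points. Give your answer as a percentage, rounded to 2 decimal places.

+1.02%

Periodic yield y = 0.072. Modified duration first:
  t   CF        PV=CF/(1+0.072)^t    t·PV
  1     5,125.00     4,780.7836     4,780.7836
  2     5,125.00     4,459.6862     8,919.3724
  3     5,125.00     4,160.1550    12,480.4650
  4     5,125.00     3,880.7416    15,522.9665
  5     5,125.00     3,620.0948    18,100.4740
  6     5,125.00     3,376.9541    20,261.7246
  7    55,125.00    33,883.2535   237,182.7745
  Σ                 58,161.6688   317,248.5605
P = 58,161.6688; D_Mac = 5.45460 yrs; D_mod = 5.45460/(1+0.072) = 5.08825 yrs.
ΔP/P ≈ -D_mod · Δy = -5.08825 × (-0.002) = +0.010176 = +1.0176%.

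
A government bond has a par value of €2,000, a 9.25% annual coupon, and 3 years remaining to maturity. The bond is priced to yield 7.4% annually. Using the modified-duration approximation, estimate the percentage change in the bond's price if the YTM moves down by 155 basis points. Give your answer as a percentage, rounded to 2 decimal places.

+3.98%

Periodic yield y = 0.074. Modified duration first:
  t   CF        PV=CF/(1+0.074)^t    t·PV
  1       185.00       172.2533       172.2533
  2       185.00       160.3848       320.7696
  3     2,185.00     1,763.7564     5,291.2691
  Σ                  2,096.3944     5,784.2920
P = 2,096.3944; D_Mac = 2.75916 yrs; D_mod = 2.75916/(1+0.074) = 2.56905 yrs.
ΔP/P ≈ -D_mod · Δy = -2.56905 × (-0.0155) = +0.039820 = +3.9820%.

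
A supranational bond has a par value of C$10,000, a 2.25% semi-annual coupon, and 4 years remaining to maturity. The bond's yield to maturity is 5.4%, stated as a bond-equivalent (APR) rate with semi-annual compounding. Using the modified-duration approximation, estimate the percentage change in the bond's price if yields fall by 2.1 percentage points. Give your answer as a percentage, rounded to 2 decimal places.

+7.84%

Periodic yield y = 0.027. Modified duration first:
  t   CF        PV=CF/(1+0.027)^t    t·PV
  1       112.50       109.5424       109.5424
  2       112.50       106.6625       213.3249
  3       112.50       103.8583       311.5749
  4       112.50       101.1278       404.5114
  5       112.50        98.4692       492.3459
  6       112.50        95.8804       575.2824
  7       112.50        93.3597       653.5179
  8    10,112.50     8,171.3721    65,370.9766
  Σ                  8,880.2723    68,131.0763
P = 8,880.2723; D_Mac = 7.67218 half-year periods = 3.83609 yrs; D_mod = 3.83609/(1+0.027) = 3.73524 yrs.
ΔP/P ≈ -D_mod · Δy = -3.73524 × (-0.021) = +0.078440 = +7.8440%.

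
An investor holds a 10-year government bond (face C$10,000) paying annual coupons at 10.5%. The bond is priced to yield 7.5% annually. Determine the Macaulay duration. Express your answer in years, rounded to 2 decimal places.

6.96 years

Periodic yield y = 0.075. Discount each cash flow and weight by its year:
  t   CF        PV=CF/(1+0.075)^t    t·PV
  1     1,050.00       976.7442       976.7442
  2     1,050.00       908.5992     1,817.1985
  3     1,050.00       845.2086     2,535.6258
  4     1,050.00       786.2406     3,144.9622
  5     1,050.00       731.3866     3,656.9328
  6     1,050.00       680.3596     4,082.1576
  7     1,050.00       632.8926     4,430.2485
  8     1,050.00       588.7373     4,709.8988
  9     1,050.00       547.6626     4,928.9638
  10   11,050.00     5,361.3929    53,613.9291
  Σ                 12,059.2243    83,896.6613
Price P = Σ PV = 12,059.2243.
Macaulay duration = Σ(t·PV) / P = 83,896.6613 / 12,059.2243 = 6.95705 years.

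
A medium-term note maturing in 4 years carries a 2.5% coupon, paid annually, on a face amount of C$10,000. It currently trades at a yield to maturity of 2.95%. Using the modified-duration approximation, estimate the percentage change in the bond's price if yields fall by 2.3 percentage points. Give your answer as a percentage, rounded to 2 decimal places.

+8.61%

Periodic yield y = 0.0295. Modified duration first:
  t   CF        PV=CF/(1+0.0295)^t    t·PV
  1       250.00       242.8363       242.8363
  2       250.00       235.8779       471.7559
  3       250.00       229.1189       687.3568
  4    10,250.00     9,124.6972    36,498.7888
  Σ                  9,832.5304    37,900.7378
P = 9,832.5304; D_Mac = 3.85463 yrs; D_mod = 3.85463/(1+0.0295) = 3.74417 yrs.
ΔP/P ≈ -D_mod · Δy = -3.74417 × (-0.023) = +0.086116 = +8.6116%.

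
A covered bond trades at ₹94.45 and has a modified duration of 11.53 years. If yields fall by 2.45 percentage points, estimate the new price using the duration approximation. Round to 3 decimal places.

₹121.131

Duration approximation: ΔP/P ≈ -D_mod · Δy = -11.53 × (-0.0245) = +0.282485.
New price ≈ 94.45 × (1 + 0.282485) = 121.13070825.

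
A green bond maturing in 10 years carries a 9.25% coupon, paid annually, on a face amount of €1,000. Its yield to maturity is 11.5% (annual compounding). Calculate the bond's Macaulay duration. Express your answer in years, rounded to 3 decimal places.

Periodic yield y = 0.115. Discount each cash flow and weight by its year:
  t   CF        PV=CF/(1+0.115)^t    t·PV
  1        92.50        82.9596        82.9596
  2        92.50        74.4033       148.8065
  3        92.50        66.7294       200.1882
  4        92.50        59.8470       239.3879
  5        92.50        53.6744       268.3721
  6        92.50        48.1385       288.8310
  7        92.50        43.1735       302.2148
  8        92.50        38.7207       309.7653
  9        92.50        34.7271       312.5435
  10    1,092.50       367.8517     3,678.5170
  Σ                    870.2252     5,831.5860
Price P = Σ PV = 870.2252.
Macaulay duration = Σ(t·PV) / P = 5,831.5860 / 870.2252 = 6.70124 years.

6.701 years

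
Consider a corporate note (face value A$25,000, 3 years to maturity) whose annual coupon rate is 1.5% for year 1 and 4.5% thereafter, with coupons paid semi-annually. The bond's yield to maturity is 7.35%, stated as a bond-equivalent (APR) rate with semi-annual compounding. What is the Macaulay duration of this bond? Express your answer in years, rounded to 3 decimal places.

2.898 years

Periodic yield y = 0.03675. Discount each cash flow and weight by its period:
  t   CF        PV=CF/(1+0.03675)^t    t·PV
  1       187.50       180.8536       180.8536
  2       187.50       174.4429       348.8857
  3       562.50       504.7780     1,514.3339
  4       562.50       486.8850     1,947.5398
  5       562.50       469.6262     2,348.1309
  6    25,562.50    20,585.3882   123,512.3291
  Σ                 22,401.9738   129,852.0731
Price P = Σ PV = 22,401.9738.
Macaulay duration = Σ(t·PV) / P = 129,852.0731 / 22,401.9738 = 5.79646 half-year periods.
In years: 5.79646 / 2 = 2.89823 years.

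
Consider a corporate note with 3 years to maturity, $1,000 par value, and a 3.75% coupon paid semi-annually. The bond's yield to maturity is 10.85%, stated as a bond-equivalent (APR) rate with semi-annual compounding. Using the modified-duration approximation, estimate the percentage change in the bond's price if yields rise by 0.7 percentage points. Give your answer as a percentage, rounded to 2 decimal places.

Periodic yield y = 0.05425. Modified duration first:
  t   CF        PV=CF/(1+0.05425)^t    t·PV
  1        18.75        17.7852        17.7852
  2        18.75        16.8700        33.7399
  3        18.75        16.0019        48.0056
  4        18.75        15.1784        60.7137
  5        18.75        14.3974        71.9869
  6     1,018.75       742.0035     4,452.0211
  Σ                    822.2363     4,684.2523
P = 822.2363; D_Mac = 5.69697 half-year periods = 2.84848 yrs; D_mod = 2.84848/(1+0.05425) = 2.70190 yrs.
ΔP/P ≈ -D_mod · Δy = -2.70190 × (+0.007) = -0.018913 = -1.8913%.

-1.89%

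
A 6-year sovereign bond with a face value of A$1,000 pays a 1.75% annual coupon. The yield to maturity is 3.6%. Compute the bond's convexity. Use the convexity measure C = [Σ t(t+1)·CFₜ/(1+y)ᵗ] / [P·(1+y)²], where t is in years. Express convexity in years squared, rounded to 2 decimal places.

With y = 0.036:
  t   CF        PV=CF/(1+0.036)^t    t·PV        t(t+1)·PV
  1        17.50        16.8919        16.8919          33.7838
  2        17.50        16.3049        32.6098          97.8295
  3        17.50        15.7383        47.2150         188.8600
  4        17.50        15.1914        60.7658         303.8289
  5        17.50        14.6636        73.3178         439.9066
  6     1,017.50       822.9546     4,937.7277      34,564.0939
  Σ                    901.7448     5,168.5280      35,628.3027
P = 901.7448.
Convexity = Σ t(t+1)·PV / [P·(1+y)²] = 35,628.3027 / (901.7448 × 1.073296) = 36.81222.

36.81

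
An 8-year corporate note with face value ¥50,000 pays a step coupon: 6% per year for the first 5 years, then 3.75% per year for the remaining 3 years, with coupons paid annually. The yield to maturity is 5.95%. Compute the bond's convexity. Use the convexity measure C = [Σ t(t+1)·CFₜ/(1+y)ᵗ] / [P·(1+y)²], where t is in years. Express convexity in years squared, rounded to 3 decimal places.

49.190

With y = 0.0595:
  t   CF        PV=CF/(1+0.0595)^t    t·PV        t(t+1)·PV
  1     3,000.00     2,831.5243     2,831.5243       5,663.0486
  2     3,000.00     2,672.5100     5,345.0199      16,035.0598
  3     3,000.00     2,522.4256     7,567.2769      30,269.1076
  4     3,000.00     2,380.7698     9,523.0793      47,615.3966
  5     3,000.00     2,247.0692    11,235.3461      67,412.0764
  6     1,875.00     1,325.5481     7,953.2889      55,673.0220
  7     1,875.00     1,251.1073     8,757.7508      70,062.0066
  8    51,875.00    32,670.0968   261,360.7744   2,352,246.9700
  Σ                 47,901.0512   314,574.0607   2,644,976.6877
P = 47,901.0512.
Convexity = Σ t(t+1)·PV / [P·(1+y)²] = 2,644,976.6877 / (47,901.0512 × 1.122540) = 49.18978.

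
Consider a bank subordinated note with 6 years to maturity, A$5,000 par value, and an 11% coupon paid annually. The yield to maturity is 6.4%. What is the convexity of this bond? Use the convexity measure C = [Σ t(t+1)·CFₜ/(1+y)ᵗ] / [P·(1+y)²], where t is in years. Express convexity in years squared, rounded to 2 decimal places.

With y = 0.064:
  t   CF        PV=CF/(1+0.064)^t    t·PV        t(t+1)·PV
  1       550.00       516.9173       516.9173       1,033.8346
  2       550.00       485.8245       971.6490       2,914.9471
  3       550.00       456.6020     1,369.8060       5,479.2240
  4       550.00       429.1372     1,716.5489       8,582.7443
  5       550.00       403.3244     2,016.6222      12,099.7335
  6     5,550.00     3,825.1037    22,950.6223     160,654.3561
  Σ                  6,116.9092    29,542.1657     190,764.8395
P = 6,116.9092.
Convexity = Σ t(t+1)·PV / [P·(1+y)²] = 190,764.8395 / (6,116.9092 × 1.132096) = 27.54755.

27.55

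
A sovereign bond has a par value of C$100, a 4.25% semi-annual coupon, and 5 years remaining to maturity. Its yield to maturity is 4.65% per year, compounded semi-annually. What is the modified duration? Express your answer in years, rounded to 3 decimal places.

Periodic yield y = 0.02325. First find Macaulay duration:
  t   CF        PV=CF/(1+0.02325)^t    t·PV
  1        2.125         2.0767         2.0767
  2        2.125         2.0295         4.0591
  3        2.125         1.9834         5.9502
  4        2.125         1.9383         7.7534
  5        2.125         1.8943         9.4715
  6        2.125         1.8513        11.1076
  7        2.125         1.8092        12.6644
  8        2.125         1.7681        14.1447
  9        2.125         1.7279        15.5513
  10     102.125        81.1549       811.5486
  Σ                     98.2337       894.3275
P = 98.2337; Macaulay duration = 894.3275 / 98.2337 = 9.10409 half-year periods = 4.55204 years.
Modified duration = D_Mac / (1 + y) = 4.55204 / 1.02325 = 4.44861 years.

4.449 years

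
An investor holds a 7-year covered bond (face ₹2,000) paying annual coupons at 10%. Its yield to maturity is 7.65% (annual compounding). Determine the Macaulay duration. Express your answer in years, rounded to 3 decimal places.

5.456 years

Periodic yield y = 0.0765. Discount each cash flow and weight by its year:
  t   CF        PV=CF/(1+0.0765)^t    t·PV
  1       200.00       185.7873       185.7873
  2       200.00       172.5846       345.1691
  3       200.00       160.3201       480.9602
  4       200.00       148.9271       595.7086
  5       200.00       138.3438       691.7192
  6       200.00       128.5126       771.0757
  7     2,200.00     1,313.1806     9,192.2639
  Σ                  2,247.6561    12,262.6840
Price P = Σ PV = 2,247.6561.
Macaulay duration = Σ(t·PV) / P = 12,262.6840 / 2,247.6561 = 5.45577 years.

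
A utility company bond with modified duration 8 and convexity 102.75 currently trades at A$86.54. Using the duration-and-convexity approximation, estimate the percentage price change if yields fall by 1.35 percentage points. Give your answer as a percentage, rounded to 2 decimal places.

Duration effect: -D_mod·Δy = -8 × (-0.0135) = +0.108000
Convexity effect: ½·C·(Δy)² = 0.5 × 102.75 × (-0.0135)² = +0.00936309375
ΔP/P ≈ +0.108000 + 0.00936309375 = +0.11736309375
= +11.736309375%.

+11.74%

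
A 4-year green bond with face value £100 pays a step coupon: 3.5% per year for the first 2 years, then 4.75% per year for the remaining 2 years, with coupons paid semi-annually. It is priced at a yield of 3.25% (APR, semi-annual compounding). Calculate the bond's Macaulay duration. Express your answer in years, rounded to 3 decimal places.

3.757 years

Periodic yield y = 0.01625. Discount each cash flow and weight by its period:
  t   CF        PV=CF/(1+0.01625)^t    t·PV
  1        1.750         1.7220         1.7220
  2        1.750         1.6945         3.3890
  3        1.750         1.6674         5.0022
  4        1.750         1.6407         6.5629
  5        2.375         2.1911        10.9555
  6        2.375         2.1561        12.9363
  7        2.375         2.1216        14.8511
  8      102.375        89.9890       719.9120
  Σ                    103.1823       775.3310
Price P = Σ PV = 103.1823.
Macaulay duration = Σ(t·PV) / P = 775.3310 / 103.1823 = 7.51418 half-year periods.
In years: 7.51418 / 2 = 3.75709 years.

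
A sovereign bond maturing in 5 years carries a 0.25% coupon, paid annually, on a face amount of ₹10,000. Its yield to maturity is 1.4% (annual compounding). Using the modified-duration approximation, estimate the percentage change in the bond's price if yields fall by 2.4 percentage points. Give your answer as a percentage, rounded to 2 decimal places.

Periodic yield y = 0.014. Modified duration first:
  t   CF        PV=CF/(1+0.014)^t    t·PV
  1        25.00        24.6548        24.6548
  2        25.00        24.3144        48.6289
  3        25.00        23.9787        71.9362
  4        25.00        23.6477        94.5906
  5    10,025.00     9,351.7870    46,758.9350
  Σ                  9,448.3826    46,998.7455
P = 9,448.3826; D_Mac = 4.97426 yrs; D_mod = 4.97426/(1+0.014) = 4.90559 yrs.
ΔP/P ≈ -D_mod · Δy = -4.90559 × (-0.024) = +0.117734 = +11.7734%.

+11.77%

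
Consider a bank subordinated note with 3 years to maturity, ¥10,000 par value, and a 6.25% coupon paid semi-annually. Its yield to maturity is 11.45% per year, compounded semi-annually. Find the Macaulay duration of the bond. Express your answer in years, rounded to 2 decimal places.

Periodic yield y = 0.05725. Discount each cash flow and weight by its period:
  t   CF        PV=CF/(1+0.05725)^t    t·PV
  1       312.50       295.5782       295.5782
  2       312.50       279.5726       559.1452
  3       312.50       264.4338       793.3014
  4       312.50       250.1147     1,000.4589
  5       312.50       236.5710     1,182.8551
  6    10,312.50     7,384.1039    44,304.6234
  Σ                  8,710.3742    48,135.9621
Price P = Σ PV = 8,710.3742.
Macaulay duration = Σ(t·PV) / P = 48,135.9621 / 8,710.3742 = 5.52628 half-year periods.
In years: 5.52628 / 2 = 2.76314 years.

2.76 years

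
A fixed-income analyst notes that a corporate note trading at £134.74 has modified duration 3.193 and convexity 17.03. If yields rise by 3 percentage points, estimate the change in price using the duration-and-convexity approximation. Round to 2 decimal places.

Duration effect: -D_mod·Δy = -3.193 × (+0.03) = -0.095790
Convexity effect: ½·C·(Δy)² = 0.5 × 17.03 × (0.03)² = +0.0076635
ΔP/P ≈ -0.095790 + 0.0076635 = -0.0881265
ΔP ≈ 134.74 × (-0.0881265) = -11.87416461.

-£11.87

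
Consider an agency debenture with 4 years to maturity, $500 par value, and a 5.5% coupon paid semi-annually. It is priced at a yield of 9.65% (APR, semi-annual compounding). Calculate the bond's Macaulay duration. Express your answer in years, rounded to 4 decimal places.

3.6123 years

Periodic yield y = 0.04825. Discount each cash flow and weight by its period:
  t   CF        PV=CF/(1+0.04825)^t    t·PV
  1        13.75        13.1171        13.1171
  2        13.75        12.5133        25.0267
  3        13.75        11.9374        35.8121
  4        13.75        11.3879        45.5516
  5        13.75        10.8637        54.3186
  6        13.75        10.3637        62.1820
  7        13.75         9.8866        69.2065
  8       513.75       352.3975     2,819.1803
  Σ                    432.4672     3,124.3947
Price P = Σ PV = 432.4672.
Macaulay duration = Σ(t·PV) / P = 3,124.3947 / 432.4672 = 7.22458 half-year periods.
In years: 7.22458 / 2 = 3.61229 years.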